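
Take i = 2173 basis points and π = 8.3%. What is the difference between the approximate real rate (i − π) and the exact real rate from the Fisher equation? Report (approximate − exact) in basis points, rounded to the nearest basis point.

103 basis points

Approximate: r ≈ 21.730% − 8.300% = 13.4300%
Exact: (1 + 0.2173)/(1 + 0.0830) − 1 = 12.4007%
Error = 13.4300% − 12.4007% = 1.0293% → 103 basis points.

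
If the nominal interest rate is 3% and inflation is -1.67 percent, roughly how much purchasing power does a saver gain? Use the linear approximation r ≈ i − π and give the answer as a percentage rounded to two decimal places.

r ≈ i − π = 3% − (-1.67%) = 4.67%.

4.67%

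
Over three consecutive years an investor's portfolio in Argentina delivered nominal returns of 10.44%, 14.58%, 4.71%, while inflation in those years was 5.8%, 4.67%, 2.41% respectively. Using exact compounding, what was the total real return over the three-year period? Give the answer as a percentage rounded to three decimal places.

16.835%

Compound the nominal returns: 1.1044 × 1.1458 × 1.0471 = 1.325023.
Compound inflation: 1.0580 × 1.0467 × 1.0241 = 1.134097.
Deflate: 1.325023 / 1.134097 = 1.168350.
Total real return = 1.168350 − 1 → 16.835%.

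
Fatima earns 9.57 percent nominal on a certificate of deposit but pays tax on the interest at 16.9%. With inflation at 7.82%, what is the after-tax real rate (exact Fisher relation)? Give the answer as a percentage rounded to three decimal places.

0.123%

After-tax nominal return = 9.57% × (1 − 0.169) = 7.95267%.
1 + r = 1.0795267 / 1.07820 = 1.001230
After-tax real rate = 1.001230 − 1 → 0.123%.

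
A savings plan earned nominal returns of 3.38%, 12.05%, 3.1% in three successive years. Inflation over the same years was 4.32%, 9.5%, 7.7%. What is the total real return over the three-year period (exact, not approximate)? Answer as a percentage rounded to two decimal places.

Nominal growth factor = 1.0338 × 1.1205 × 1.0310 = 1.194282
Price-level growth factor = 1.0432 × 1.0950 × 1.0770 = 1.230261
Real growth factor = 1.194282 / 1.230261 = 0.970755
Total real return = 0.970755 − 1 → -2.92%.

-2.92%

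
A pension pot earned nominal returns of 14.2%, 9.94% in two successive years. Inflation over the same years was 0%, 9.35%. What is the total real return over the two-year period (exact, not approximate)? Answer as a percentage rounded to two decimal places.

14.82%

Compound the nominal returns: 1.1420 × 1.0994 = 1.255515.
Compound inflation: 1.0000 × 1.0935 = 1.093500.
Deflate: 1.255515 / 1.093500 = 1.148162.
Total real return = 1.148162 − 1 → 14.82%.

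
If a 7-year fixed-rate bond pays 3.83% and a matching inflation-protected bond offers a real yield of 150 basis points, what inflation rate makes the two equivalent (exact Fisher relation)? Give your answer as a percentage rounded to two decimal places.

(1 + π) = (1 + i)/(1 + r) = 1.03830 / 1.01500 = 1.022956
Break-even inflation = 1.022956 − 1 → 2.30%.

2.30%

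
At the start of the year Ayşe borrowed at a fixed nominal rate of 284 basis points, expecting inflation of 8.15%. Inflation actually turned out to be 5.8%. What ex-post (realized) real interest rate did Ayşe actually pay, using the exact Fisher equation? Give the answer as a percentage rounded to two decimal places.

-2.80%

Ex-post: (1 + 0.0284)/(1 + 0.0580) − 1 = -2.7977%
So the realized real rate is -2.80%.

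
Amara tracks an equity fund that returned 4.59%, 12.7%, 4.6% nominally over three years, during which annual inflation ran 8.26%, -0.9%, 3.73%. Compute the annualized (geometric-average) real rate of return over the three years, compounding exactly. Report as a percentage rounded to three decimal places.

3.474%

Nominal growth factor = 1.0459 × 1.1270 × 1.0460 = 1.232950848
Price-level growth factor = 1.0826 × 0.9910 × 1.0373 = 1.112874151
Real growth factor = 1.232950848 / 1.112874151 = 1.107897822
Annualized real rate = 1.107897822^(1/3) − 1 = 3.47448% → 3.474%.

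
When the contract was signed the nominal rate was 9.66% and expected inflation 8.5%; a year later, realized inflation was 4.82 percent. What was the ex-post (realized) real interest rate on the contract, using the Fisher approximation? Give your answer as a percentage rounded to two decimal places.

4.84%

Ex-post: 9.66% − 4.82% = 4.840%
So the realized real rate is 4.84%.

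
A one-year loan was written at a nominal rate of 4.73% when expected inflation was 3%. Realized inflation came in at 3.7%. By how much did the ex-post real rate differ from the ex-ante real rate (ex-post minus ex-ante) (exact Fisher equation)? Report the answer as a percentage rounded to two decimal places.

Ex-ante: (1 + 0.0473)/(1 + 0.0300) − 1 = 1.6796%
Ex-post: (1 + 0.0473)/(1 + 0.0370) − 1 = 0.9932%
Difference (ex-post − ex-ante) = -0.6864% → -0.69%.

-0.69%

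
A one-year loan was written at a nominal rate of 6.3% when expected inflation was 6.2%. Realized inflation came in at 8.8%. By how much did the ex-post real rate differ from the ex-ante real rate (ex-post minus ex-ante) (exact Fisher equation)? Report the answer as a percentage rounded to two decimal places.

Ex-ante: (1 + 0.0630)/(1 + 0.0620) − 1 = 0.0942%
Ex-post: (1 + 0.0630)/(1 + 0.0880) − 1 = -2.2978%
Difference (ex-post − ex-ante) = -2.3920% → -2.39%.

-2.39%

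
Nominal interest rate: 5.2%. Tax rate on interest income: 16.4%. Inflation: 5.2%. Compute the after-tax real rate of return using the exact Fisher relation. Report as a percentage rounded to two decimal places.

After-tax nominal return = 5.2% × (1 − 0.164) = 4.3472%.
1 + r = 1.043472 / 1.05200 = 0.991894
After-tax real rate = 0.991894 − 1 → -0.81%.

-0.81%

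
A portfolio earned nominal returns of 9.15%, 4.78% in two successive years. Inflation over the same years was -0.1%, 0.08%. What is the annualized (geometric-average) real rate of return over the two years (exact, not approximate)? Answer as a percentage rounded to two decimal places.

Compound the nominal returns: 1.0915 × 1.0478 = 1.14367370.
Compound inflation: 0.9990 × 1.0008 = 0.99979920.
Deflate: 1.14367370 / 0.99979920 = 1.14390340.
Annualized real rate = 1.14390340^(1/2) − 1 = 6.9534% → 6.95%.

6.95%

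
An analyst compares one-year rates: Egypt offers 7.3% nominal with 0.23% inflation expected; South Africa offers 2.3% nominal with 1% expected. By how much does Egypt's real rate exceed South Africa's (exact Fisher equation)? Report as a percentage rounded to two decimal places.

Egypt: (1 + 0.0730)/(1 + 0.0023) − 1 = 7.0538%
South Africa: (1 + 0.0230)/(1 + 0.0100) − 1 = 1.2871%
Differential = 7.0538% − 1.2871% = 5.7666% → 5.77%.

5.77%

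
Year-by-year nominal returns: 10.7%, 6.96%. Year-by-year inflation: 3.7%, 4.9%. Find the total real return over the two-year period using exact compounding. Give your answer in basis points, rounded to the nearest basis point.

885 basis points

Compound the nominal returns: 1.1070 × 1.0696 = 1.184047.
Compound inflation: 1.0370 × 1.0490 = 1.087813.
Deflate: 1.184047 / 1.087813 = 1.088466.
Total real return = 1.088466 − 1 → 885 basis points.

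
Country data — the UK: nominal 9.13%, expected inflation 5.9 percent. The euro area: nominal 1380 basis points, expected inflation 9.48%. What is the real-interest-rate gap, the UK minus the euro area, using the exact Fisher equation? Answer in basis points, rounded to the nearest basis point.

-90 basis points

The UK: (1 + 0.0913)/(1 + 0.0590) − 1 = 3.0500%
The euro area: (1 + 0.1380)/(1 + 0.0948) − 1 = 3.9459%
Differential = 3.0500% − 3.9459% = -0.8959% → -90 basis points.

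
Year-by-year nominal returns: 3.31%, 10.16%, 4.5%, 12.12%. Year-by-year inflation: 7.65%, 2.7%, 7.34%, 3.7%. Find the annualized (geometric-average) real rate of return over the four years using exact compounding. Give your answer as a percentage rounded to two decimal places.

2.03%

Compound the nominal returns: 1.0331 × 1.1016 × 1.0450 × 1.1212 = 1.33341602.
Compound inflation: 1.0765 × 1.0270 × 1.0734 × 1.0370 = 1.23062243.
Deflate: 1.33341602 / 1.23062243 = 1.08352976.
Annualized real rate = 1.08352976^(1/4) − 1 = 2.0258% → 2.03%.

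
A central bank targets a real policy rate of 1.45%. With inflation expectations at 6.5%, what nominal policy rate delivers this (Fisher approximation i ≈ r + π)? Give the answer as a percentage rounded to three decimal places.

7.950%

i ≈ r + π = 1.45% + 6.5% = 7.950%.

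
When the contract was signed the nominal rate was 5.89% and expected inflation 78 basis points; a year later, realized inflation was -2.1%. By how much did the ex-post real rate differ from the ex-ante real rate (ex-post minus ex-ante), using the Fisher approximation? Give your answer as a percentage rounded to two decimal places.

Ex-ante: 5.89% − 0.78% = 5.110%
Ex-post: 5.89% − (-2.1%) = 7.990%
Difference (ex-post − ex-ante) = 2.8800% → 2.88%.

2.88%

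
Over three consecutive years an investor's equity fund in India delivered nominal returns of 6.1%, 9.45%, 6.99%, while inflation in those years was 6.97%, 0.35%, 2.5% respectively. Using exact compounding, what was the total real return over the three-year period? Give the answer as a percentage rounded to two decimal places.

12.92%

Nominal growth factor = 1.0610 × 1.0945 × 1.0699 = 1.242437
Price-level growth factor = 1.0697 × 1.0035 × 1.0250 = 1.100280
Real growth factor = 1.242437 / 1.100280 = 1.129201
Total real return = 1.129201 − 1 → 12.92%.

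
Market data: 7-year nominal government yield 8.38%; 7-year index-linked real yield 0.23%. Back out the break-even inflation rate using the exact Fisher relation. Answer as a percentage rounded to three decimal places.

(1 + π) = (1 + i)/(1 + r) = 1.08380 / 1.00230 = 1.081313
Break-even inflation = 1.081313 − 1 → 8.131%.

8.131%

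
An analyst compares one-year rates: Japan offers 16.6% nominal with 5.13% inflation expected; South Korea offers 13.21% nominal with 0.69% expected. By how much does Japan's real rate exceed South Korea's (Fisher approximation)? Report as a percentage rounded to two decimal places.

-1.05%

Japan: 16.6% − 5.13% = 11.470%
South Korea: 13.21% − 0.69% = 12.520%
Differential = -1.050% → -1.05%.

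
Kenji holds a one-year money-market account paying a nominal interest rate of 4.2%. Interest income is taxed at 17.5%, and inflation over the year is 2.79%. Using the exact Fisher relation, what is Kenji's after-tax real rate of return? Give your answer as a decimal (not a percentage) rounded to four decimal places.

After-tax nominal return = 4.2% × (1 − 0.175) = 3.4650%.
1 + r = 1.03465 / 1.02790 = 1.006567
After-tax real rate = 1.006567 − 1 → 0.0066.

0.0066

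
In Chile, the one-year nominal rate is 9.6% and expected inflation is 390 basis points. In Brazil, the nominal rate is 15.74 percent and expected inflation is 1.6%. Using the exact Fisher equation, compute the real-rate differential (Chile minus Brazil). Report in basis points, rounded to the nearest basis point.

Chile: (1 + 0.0960)/(1 + 0.0390) − 1 = 5.4860%
Brazil: (1 + 0.1574)/(1 + 0.0160) − 1 = 13.9173%
Differential = 5.4860% − 13.9173% = -8.4313% → -843 basis points.

-843 basis points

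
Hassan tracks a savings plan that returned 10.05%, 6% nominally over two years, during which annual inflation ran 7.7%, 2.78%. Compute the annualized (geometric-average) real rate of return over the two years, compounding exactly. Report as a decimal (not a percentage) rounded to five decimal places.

0.02656

Nominal growth factor = 1.1005 × 1.0600 = 1.16653000
Price-level growth factor = 1.0770 × 1.0278 = 1.10694060
Real growth factor = 1.16653000 / 1.10694060 = 1.05383252
Annualized real rate = 1.05383252^(1/2) − 1 = 2.6563% → 0.02656.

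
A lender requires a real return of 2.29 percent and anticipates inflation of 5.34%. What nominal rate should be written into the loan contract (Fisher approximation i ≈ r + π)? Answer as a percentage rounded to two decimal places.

i ≈ r + π = 2.29% + 5.34% = 7.63%.

7.63%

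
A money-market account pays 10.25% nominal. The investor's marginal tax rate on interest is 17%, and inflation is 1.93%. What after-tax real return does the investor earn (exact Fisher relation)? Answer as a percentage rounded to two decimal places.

6.45%

After-tax nominal return = 10.25% × (1 − 0.17) = 8.5075%.
1 + r = 1.085075 / 1.01930 = 1.064530
After-tax real rate = 1.064530 − 1 → 6.45%.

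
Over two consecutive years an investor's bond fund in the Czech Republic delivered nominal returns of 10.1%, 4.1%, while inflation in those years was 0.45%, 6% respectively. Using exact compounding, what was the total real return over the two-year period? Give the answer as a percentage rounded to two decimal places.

Compound the nominal returns: 1.1010 × 1.0410 = 1.146141.
Compound inflation: 1.0045 × 1.0600 = 1.064770.
Deflate: 1.146141 / 1.064770 = 1.076421.
Total real return = 1.076421 − 1 → 7.64%.

7.64%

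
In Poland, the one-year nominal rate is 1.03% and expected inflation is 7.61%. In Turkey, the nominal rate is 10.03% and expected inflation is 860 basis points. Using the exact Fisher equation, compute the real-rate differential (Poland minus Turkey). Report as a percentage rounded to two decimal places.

-7.43%

Poland: (1 + 0.0103)/(1 + 0.0761) − 1 = -6.1147%
Turkey: (1 + 0.1003)/(1 + 0.0860) − 1 = 1.3168%
Differential = -6.1147% − 1.3168% = -7.4314% → -7.43%.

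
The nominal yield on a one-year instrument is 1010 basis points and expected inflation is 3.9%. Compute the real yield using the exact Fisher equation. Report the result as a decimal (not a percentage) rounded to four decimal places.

By the Fisher equation, 1 + r = (1 + i)/(1 + π).
1 + r = 1.10100 / 1.03900 = 1.059673
r = 1.059673 − 1 = 5.9673%, i.e. 0.0597.

0.0597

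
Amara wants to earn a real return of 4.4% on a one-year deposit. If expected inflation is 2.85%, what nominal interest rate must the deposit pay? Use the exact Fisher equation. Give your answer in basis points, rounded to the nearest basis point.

(1 + i) = (1 + r)(1 + π) = 1.04400 × 1.02850 = 1.073754
i = 1.073754 − 1, so the required nominal rate is 738 basis points.

738 basis points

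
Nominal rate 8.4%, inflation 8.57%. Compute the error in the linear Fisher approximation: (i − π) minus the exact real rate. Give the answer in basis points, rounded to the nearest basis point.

Approximate: r ≈ 8.400% − 8.570% = -0.1700%
Exact: (1 + 0.0840)/(1 + 0.0857) − 1 = -0.1566%
Error = -0.1700% − (-0.1566%) = -0.0134% → -1 basis points.

-1 basis points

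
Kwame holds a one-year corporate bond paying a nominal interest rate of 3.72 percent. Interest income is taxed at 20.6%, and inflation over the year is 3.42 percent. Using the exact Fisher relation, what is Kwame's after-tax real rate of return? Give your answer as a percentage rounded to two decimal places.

-0.45%

After-tax nominal return = 3.72% × (1 − 0.206) = 2.95368%.
1 + r = 1.0295368 / 1.03420 = 0.995491
After-tax real rate = 0.995491 − 1 → -0.45%.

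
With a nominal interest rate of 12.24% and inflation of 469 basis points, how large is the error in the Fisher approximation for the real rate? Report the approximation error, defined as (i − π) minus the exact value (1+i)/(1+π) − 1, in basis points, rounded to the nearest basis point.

Approximate: r ≈ 12.240% − 4.690% = 7.5500%
Exact: (1 + 0.1224)/(1 + 0.0469) − 1 = 7.2118%
Error = 7.5500% − 7.2118% = 0.3382% → 34 basis points.

34 basis points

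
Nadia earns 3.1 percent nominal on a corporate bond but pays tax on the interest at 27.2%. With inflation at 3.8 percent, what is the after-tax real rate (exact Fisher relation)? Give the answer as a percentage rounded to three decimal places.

After-tax nominal return = 3.1% × (1 − 0.272) = 2.2568%.
1 + r = 1.022568 / 1.03800 = 0.985133
After-tax real rate = 0.985133 − 1 → -1.487%.

-1.487%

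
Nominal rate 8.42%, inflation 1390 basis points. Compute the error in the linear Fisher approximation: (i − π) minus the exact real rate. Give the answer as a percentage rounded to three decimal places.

Approximate: r ≈ 8.420% − 13.900% = -5.4800%
Exact: (1 + 0.0842)/(1 + 0.1390) − 1 = -4.8112%
Error = -5.4800% − (-4.8112%) = -0.6688% → -0.669%.

-0.669%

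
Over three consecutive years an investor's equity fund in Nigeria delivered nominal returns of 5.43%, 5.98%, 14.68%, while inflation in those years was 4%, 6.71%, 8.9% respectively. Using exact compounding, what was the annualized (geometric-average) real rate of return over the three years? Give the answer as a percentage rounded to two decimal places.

1.97%

Nominal growth factor = 1.0543 × 1.0598 × 1.1468 = 1.28137370
Price-level growth factor = 1.0400 × 1.0671 × 1.0890 = 1.20855478
Real growth factor = 1.28137370 / 1.20855478 = 1.06025290
Annualized real rate = 1.06025290^(1/3) − 1 = 1.9694% → 1.97%.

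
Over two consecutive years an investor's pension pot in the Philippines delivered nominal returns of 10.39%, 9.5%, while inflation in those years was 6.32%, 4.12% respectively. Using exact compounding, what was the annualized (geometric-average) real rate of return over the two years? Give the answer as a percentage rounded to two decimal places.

Compound the nominal returns: 1.1039 × 1.0950 = 1.20877050.
Compound inflation: 1.0632 × 1.0412 = 1.10700384.
Deflate: 1.20877050 / 1.10700384 = 1.09192982.
Annualized real rate = 1.09192982^(1/2) − 1 = 4.4954% → 4.50%.

4.50%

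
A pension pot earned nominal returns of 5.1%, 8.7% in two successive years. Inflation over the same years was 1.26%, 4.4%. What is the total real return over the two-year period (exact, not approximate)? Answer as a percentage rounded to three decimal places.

Nominal growth factor = 1.0510 × 1.0870 = 1.142437
Price-level growth factor = 1.0126 × 1.0440 = 1.057154
Real growth factor = 1.142437 / 1.057154 = 1.080672
Total real return = 1.080672 − 1 → 8.067%.

8.067%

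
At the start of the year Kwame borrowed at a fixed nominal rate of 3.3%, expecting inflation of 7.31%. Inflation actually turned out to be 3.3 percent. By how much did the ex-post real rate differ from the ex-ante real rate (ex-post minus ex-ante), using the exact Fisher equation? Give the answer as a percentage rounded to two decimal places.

Ex-ante: (1 + 0.0330)/(1 + 0.0731) − 1 = -3.7368%
Ex-post: (1 + 0.0330)/(1 + 0.0330) − 1 = 0.0000%
Difference (ex-post − ex-ante) = 3.7368% → 3.74%.

3.74%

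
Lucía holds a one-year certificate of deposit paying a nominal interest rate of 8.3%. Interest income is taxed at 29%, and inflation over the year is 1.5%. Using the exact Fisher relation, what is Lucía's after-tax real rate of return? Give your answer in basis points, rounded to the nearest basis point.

After-tax nominal return = 8.3% × (1 − 0.29) = 5.8930%.
1 + r = 1.05893 / 1.01500 = 1.043281
After-tax real rate = 1.043281 − 1 → 433 basis points.

433 basis points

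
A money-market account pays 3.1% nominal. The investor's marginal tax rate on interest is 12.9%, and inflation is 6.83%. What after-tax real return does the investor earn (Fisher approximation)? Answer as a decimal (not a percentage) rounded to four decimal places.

After-tax nominal return = 3.1% × (1 − 0.129) = 2.7001%.
r ≈ 2.7001% − 6.83% → -0.0413.

-0.0413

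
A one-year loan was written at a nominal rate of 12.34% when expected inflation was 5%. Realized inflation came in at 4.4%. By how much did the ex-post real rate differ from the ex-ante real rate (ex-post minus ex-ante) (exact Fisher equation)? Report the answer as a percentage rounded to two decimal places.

Ex-ante: (1 + 0.1234)/(1 + 0.0500) − 1 = 6.9905%
Ex-post: (1 + 0.1234)/(1 + 0.0440) − 1 = 7.6054%
Difference (ex-post − ex-ante) = 0.6149% → 0.61%.

0.61%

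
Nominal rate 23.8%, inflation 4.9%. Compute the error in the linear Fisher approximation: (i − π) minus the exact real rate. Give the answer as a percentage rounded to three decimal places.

Approximate: r ≈ 23.800% − 4.900% = 18.9000%
Exact: (1 + 0.2380)/(1 + 0.0490) − 1 = 18.0172%
Error = 18.9000% − 18.0172% = 0.8828% → 0.883%.

0.883%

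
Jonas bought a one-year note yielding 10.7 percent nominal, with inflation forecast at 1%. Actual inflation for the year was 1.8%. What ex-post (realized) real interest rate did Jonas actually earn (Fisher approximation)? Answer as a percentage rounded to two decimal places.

8.90%

Ex-post: 10.7% − 1.8% = 8.900%
So the realized real rate is 8.90%.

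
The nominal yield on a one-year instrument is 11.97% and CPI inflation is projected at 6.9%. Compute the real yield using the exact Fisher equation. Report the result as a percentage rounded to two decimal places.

4.74%

By the Fisher equation, 1 + r = (1 + i)/(1 + π).
1 + r = 1.11970 / 1.06900 = 1.047428
r = 1.047428 − 1 = 4.7428%, i.e. 4.74%.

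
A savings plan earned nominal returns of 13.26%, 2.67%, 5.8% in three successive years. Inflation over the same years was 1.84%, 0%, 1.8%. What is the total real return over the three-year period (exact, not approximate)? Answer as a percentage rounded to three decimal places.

18.670%

Compound the nominal returns: 1.1326 × 1.0267 × 1.0580 = 1.230285.
Compound inflation: 1.0184 × 1.0000 × 1.0180 = 1.036731.
Deflate: 1.230285 / 1.036731 = 1.186696.
Total real return = 1.186696 − 1 → 18.670%.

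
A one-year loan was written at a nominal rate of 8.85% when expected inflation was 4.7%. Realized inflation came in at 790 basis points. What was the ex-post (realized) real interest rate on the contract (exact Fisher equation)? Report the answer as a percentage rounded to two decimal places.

Ex-post: (1 + 0.0885)/(1 + 0.0790) − 1 = 0.8804%
So the realized real rate is 0.88%.

0.88%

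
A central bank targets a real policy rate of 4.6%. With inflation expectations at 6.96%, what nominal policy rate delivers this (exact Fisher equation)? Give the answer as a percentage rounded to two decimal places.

11.88%

(1 + i) = (1 + r)(1 + π) = 1.04600 × 1.06960 = 1.1188016
i = 1.1188016 − 1, so the required nominal rate is 11.88%.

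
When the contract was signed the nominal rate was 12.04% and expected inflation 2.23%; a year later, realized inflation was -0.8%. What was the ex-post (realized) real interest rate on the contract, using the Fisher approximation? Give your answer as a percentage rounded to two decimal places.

12.84%

Ex-post: 12.04% − (-0.8%) = 12.840%
So the realized real rate is 12.84%.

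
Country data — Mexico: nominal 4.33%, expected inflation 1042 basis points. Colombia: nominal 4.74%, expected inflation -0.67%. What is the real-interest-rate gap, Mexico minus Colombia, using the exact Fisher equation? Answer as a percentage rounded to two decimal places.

-10.96%

Mexico: (1 + 0.0433)/(1 + 0.1042) − 1 = -5.5153%
Colombia: (1 + 0.0474)/(1 − 0.0067) − 1 = 5.4465%
Differential = -5.5153% − 5.4465% = -10.9618% → -10.96%.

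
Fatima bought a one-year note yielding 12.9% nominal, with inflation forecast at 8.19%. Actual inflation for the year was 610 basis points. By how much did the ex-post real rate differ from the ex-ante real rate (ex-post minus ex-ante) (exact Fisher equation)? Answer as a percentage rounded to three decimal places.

2.056%

Ex-ante: (1 + 0.1290)/(1 + 0.0819) − 1 = 4.3535%
Ex-post: (1 + 0.1290)/(1 + 0.0610) − 1 = 6.4090%
Difference (ex-post − ex-ante) = 2.0556% → 2.056%.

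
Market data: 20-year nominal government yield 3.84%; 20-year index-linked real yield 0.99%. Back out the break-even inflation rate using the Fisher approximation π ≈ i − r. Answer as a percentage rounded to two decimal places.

π ≈ i − r = 3.84% − 0.99% → 2.85%.

2.85%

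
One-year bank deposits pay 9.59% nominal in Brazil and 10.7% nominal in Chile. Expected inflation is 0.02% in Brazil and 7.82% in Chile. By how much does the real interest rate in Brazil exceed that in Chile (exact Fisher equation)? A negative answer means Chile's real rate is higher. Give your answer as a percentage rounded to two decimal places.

Brazil: (1 + 0.0959)/(1 + 0.0002) − 1 = 9.5681%
Chile: (1 + 0.1070)/(1 + 0.0782) − 1 = 2.6711%
Differential = 9.5681% − 2.6711% = 6.8970% → 6.90%.

6.90%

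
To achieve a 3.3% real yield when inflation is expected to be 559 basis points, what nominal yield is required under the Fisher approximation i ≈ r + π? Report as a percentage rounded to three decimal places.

8.890%

i ≈ r + π = 3.3% + 5.59% = 8.890%.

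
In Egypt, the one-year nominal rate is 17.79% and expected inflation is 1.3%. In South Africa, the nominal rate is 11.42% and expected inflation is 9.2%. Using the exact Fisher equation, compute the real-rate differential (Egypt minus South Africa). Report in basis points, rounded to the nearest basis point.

1425 basis points

Egypt: (1 + 0.1779)/(1 + 0.0130) − 1 = 16.2784%
South Africa: (1 + 0.1142)/(1 + 0.0920) − 1 = 2.0330%
Differential = 16.2784% − 2.0330% = 14.2454% → 1425 basis points.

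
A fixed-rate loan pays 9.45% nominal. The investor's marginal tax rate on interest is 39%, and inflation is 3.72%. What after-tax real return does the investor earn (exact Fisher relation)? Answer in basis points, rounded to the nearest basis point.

197 basis points

After-tax nominal return = 9.45% × (1 − 0.39) = 5.7645%.
1 + r = 1.057645 / 1.03720 = 1.019712
After-tax real rate = 1.019712 − 1 → 197 basis points.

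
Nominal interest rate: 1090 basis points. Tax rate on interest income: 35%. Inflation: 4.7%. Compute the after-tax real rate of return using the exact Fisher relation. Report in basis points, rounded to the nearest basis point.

After-tax nominal return = 10.9% × (1 − 0.35) = 7.0850%.
1 + r = 1.07085 / 1.04700 = 1.022779
After-tax real rate = 1.022779 − 1 → 228 basis points.

228 basis points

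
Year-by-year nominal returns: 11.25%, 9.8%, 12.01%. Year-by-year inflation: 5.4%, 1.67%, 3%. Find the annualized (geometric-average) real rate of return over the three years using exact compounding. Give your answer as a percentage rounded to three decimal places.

7.423%

Compound the nominal returns: 1.1125 × 1.0980 × 1.1201 = 1.36823015.
Compound inflation: 1.0540 × 1.0167 × 1.0300 = 1.10374985.
Deflate: 1.36823015 / 1.10374985 = 1.23961978.
Annualized real rate = 1.23961978^(1/3) − 1 = 7.4227% → 7.423%.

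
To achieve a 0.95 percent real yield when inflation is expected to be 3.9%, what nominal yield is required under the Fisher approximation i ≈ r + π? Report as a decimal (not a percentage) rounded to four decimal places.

i ≈ r + π = 0.95% + 3.9% = 0.0485.

0.0485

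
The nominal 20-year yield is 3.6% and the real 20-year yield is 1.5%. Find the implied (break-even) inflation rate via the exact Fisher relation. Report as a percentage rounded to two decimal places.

(1 + π) = (1 + i)/(1 + r) = 1.03600 / 1.01500 = 1.020690
Break-even inflation = 1.020690 − 1 → 2.07%.

2.07%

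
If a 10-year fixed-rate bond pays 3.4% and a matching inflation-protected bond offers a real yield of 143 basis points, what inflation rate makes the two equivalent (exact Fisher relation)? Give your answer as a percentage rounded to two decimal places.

(1 + π) = (1 + i)/(1 + r) = 1.03400 / 1.01430 = 1.019422
Break-even inflation = 1.019422 − 1 → 1.94%.

1.94%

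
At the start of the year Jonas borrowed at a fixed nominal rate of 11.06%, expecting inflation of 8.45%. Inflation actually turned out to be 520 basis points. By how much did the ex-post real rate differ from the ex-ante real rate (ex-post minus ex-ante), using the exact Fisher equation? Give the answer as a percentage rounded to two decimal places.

3.16%

Ex-ante: (1 + 0.1106)/(1 + 0.0845) − 1 = 2.4066%
Ex-post: (1 + 0.1106)/(1 + 0.0520) − 1 = 5.5703%
Difference (ex-post − ex-ante) = 3.1637% → 3.16%.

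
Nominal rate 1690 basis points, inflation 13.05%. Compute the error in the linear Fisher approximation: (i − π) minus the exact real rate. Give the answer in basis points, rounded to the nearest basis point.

44 basis points

Approximate: r ≈ 16.900% − 13.050% = 3.8500%
Exact: (1 + 0.1690)/(1 + 0.1305) − 1 = 3.4056%
Error = 3.8500% − 3.4056% = 0.4444% → 44 basis points.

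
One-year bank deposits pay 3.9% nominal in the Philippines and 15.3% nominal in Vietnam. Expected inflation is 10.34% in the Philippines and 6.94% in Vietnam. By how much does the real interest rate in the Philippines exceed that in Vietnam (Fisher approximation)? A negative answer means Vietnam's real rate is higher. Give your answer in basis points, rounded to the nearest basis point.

The Philippines: 3.9% − 10.34% = -6.440%
Vietnam: 15.3% − 6.94% = 8.360%
Differential = -14.800% → -1480 basis points.

-1480 basis points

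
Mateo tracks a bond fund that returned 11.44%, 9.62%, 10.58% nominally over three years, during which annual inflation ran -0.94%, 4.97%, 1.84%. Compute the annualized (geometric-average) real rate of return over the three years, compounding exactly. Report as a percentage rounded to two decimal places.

Compound the nominal returns: 1.1144 × 1.0962 × 1.1058 = 1.35085112.
Compound inflation: 0.9906 × 1.0497 × 1.0184 = 1.05896574.
Deflate: 1.35085112 / 1.05896574 = 1.27563250.
Annualized real rate = 1.27563250^(1/3) − 1 = 8.4531% → 8.45%.

8.45%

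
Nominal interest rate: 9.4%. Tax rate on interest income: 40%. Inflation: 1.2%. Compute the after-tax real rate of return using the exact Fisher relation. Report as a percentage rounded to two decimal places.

After-tax nominal return = 9.4% × (1 − 0.4) = 5.6400%.
1 + r = 1.05640 / 1.01200 = 1.043874
After-tax real rate = 1.043874 − 1 → 4.39%.

4.39%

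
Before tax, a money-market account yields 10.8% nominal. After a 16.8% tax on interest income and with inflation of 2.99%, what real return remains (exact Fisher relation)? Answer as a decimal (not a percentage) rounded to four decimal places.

0.0582

After-tax nominal return = 10.8% × (1 − 0.168) = 8.9856%.
1 + r = 1.089856 / 1.02990 = 1.058215
After-tax real rate = 1.058215 − 1 → 0.0582.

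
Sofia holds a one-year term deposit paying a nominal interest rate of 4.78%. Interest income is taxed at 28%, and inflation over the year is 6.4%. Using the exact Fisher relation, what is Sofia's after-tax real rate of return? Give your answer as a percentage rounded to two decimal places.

-2.78%

After-tax nominal return = 4.78% × (1 − 0.28) = 3.4416%.
1 + r = 1.034416 / 1.06400 = 0.972195
After-tax real rate = 0.972195 − 1 → -2.78%.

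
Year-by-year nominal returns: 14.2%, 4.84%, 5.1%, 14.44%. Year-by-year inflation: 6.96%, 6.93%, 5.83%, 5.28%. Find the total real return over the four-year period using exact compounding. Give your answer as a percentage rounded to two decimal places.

Nominal growth factor = 1.1420 × 1.0484 × 1.0510 × 1.1444 = 1.440037
Price-level growth factor = 1.0696 × 1.0693 × 1.0583 × 1.0528 = 1.274312
Real growth factor = 1.440037 / 1.274312 = 1.130051
Total real return = 1.130051 − 1 → 13.01%.

13.01%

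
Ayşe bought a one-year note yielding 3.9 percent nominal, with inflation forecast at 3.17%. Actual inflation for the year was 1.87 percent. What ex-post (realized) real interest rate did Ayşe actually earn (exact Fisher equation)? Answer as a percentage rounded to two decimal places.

Ex-post: (1 + 0.0390)/(1 + 0.0187) − 1 = 1.9927%
So the realized real rate is 1.99%.

1.99%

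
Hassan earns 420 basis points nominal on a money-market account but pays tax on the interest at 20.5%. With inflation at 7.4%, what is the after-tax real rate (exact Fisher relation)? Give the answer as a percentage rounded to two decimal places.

After-tax nominal return = 4.2% × (1 − 0.205) = 3.3390%.
1 + r = 1.03339 / 1.07400 = 0.962188
After-tax real rate = 0.962188 − 1 → -3.78%.

-3.78%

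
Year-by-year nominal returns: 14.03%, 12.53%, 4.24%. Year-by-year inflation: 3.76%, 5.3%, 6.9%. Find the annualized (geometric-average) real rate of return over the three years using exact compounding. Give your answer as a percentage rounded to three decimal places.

4.623%

Nominal growth factor = 1.1403 × 1.1253 × 1.0424 = 1.33758640
Price-level growth factor = 1.0376 × 1.0530 × 1.0690 = 1.16798170
Real growth factor = 1.33758640 / 1.16798170 = 1.14521178
Annualized real rate = 1.14521178^(1/3) − 1 = 4.6233% → 4.623%.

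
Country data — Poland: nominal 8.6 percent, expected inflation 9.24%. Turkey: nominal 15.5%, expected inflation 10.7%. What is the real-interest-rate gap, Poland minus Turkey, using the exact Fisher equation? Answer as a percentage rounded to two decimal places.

-4.92%

Poland: (1 + 0.0860)/(1 + 0.0924) − 1 = -0.5859%
Turkey: (1 + 0.1550)/(1 + 0.1070) − 1 = 4.3360%
Differential = -0.5859% − 4.3360% = -4.9219% → -4.92%.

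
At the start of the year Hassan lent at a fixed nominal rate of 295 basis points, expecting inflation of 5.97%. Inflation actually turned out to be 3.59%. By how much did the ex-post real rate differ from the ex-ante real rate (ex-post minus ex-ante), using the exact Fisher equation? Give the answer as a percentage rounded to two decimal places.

Ex-ante: (1 + 0.0295)/(1 + 0.0597) − 1 = -2.8499%
Ex-post: (1 + 0.0295)/(1 + 0.0359) − 1 = -0.6178%
Difference (ex-post − ex-ante) = 2.2320% → 2.23%.

2.23%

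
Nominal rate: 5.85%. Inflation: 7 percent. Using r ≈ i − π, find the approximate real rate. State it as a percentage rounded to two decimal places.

r ≈ i − π = 5.85% − 7% = -1.15%.

-1.15%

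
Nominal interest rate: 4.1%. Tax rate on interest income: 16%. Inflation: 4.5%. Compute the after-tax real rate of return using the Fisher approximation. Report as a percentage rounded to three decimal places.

-1.056%

After-tax nominal return = 4.1% × (1 − 0.16) = 3.4440%.
r ≈ 3.4440% − 4.5% → -1.056%.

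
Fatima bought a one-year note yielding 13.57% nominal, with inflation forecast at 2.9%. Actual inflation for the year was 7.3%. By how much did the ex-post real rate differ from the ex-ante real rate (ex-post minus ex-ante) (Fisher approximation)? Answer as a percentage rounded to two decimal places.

Ex-ante: 13.57% − 2.9% = 10.670%
Ex-post: 13.57% − 7.3% = 6.270%
Difference (ex-post − ex-ante) = -4.4000% → -4.40%.

-4.40%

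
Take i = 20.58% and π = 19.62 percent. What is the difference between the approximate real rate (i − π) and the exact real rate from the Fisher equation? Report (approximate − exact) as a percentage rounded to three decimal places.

0.157%

Approximate: r ≈ 20.580% − 19.620% = 0.9600%
Exact: (1 + 0.2058)/(1 + 0.1962) − 1 = 0.80254%
Error = 0.9600% − 0.80254% = 0.15746% → 0.157%.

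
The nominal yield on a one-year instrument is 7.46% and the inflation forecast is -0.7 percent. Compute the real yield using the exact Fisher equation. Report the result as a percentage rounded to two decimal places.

1 + r = 1.07460 / 0.99300 = 1.082175
r = 1.082175 − 1 = 8.2175%, i.e. 8.22%.

8.22%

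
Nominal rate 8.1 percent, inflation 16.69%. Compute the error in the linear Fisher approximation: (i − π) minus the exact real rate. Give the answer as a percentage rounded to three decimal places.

-1.229%

Approximate: r ≈ 8.100% − 16.690% = -8.5900%
Exact: (1 + 0.0810)/(1 + 0.1669) − 1 = -7.3614%
Error = -8.5900% − (-7.3614%) = -1.2286% → -1.229%.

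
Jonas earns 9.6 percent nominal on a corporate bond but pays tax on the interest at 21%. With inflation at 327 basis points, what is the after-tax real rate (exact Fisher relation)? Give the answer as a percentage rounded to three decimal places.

After-tax nominal return = 9.6% × (1 − 0.21) = 7.5840%.
1 + r = 1.07584 / 1.03270 = 1.041774
After-tax real rate = 1.041774 − 1 → 4.177%.

4.177%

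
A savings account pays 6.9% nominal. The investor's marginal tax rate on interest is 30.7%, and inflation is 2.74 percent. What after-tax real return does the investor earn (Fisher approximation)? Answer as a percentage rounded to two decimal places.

2.04%

After-tax nominal return = 6.9% × (1 − 0.307) = 4.7817%.
r ≈ 4.7817% − 2.74% → 2.04%.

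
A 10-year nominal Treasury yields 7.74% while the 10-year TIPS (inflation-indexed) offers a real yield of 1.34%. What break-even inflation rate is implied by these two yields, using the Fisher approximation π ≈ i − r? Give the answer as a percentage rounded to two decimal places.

6.40%

π ≈ i − r = 7.74% − 1.34% → 6.40%.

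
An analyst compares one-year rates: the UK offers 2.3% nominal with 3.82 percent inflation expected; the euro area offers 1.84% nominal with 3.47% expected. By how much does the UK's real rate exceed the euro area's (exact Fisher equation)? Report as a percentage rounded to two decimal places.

The UK: (1 + 0.0230)/(1 + 0.0382) − 1 = -1.4641%
The euro area: (1 + 0.0184)/(1 + 0.0347) − 1 = -1.5753%
Differential = -1.4641% − (-1.5753%) = 0.1113% → 0.11%.

0.11%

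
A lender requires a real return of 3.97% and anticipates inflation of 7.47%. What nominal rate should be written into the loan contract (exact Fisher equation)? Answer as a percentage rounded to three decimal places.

(1 + i) = (1 + r)(1 + π) = 1.03970 × 1.07470 = 1.11736559
i = 1.11736559 − 1, so the required nominal rate is 11.737%.

11.737%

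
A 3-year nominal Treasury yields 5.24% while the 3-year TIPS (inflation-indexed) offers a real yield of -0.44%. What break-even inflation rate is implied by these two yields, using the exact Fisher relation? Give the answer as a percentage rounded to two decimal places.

(1 + π) = (1 + i)/(1 + r) = 1.05240 / 0.99560 = 1.057051
Break-even inflation = 1.057051 − 1 → 5.71%.

5.71%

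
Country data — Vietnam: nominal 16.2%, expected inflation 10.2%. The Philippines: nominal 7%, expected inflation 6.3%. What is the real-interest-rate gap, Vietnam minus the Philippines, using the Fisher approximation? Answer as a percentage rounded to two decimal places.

5.30%

Vietnam: 16.2% − 10.2% = 6.000%
The Philippines: 7% − 6.3% = 0.700%
Differential = 5.300% → 5.30%.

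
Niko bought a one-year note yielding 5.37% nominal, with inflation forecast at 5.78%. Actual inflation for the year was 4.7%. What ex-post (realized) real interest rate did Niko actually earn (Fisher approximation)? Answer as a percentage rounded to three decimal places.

0.670%

Ex-post: 5.37% − 4.7% = 0.670%
So the realized real rate is 0.670%.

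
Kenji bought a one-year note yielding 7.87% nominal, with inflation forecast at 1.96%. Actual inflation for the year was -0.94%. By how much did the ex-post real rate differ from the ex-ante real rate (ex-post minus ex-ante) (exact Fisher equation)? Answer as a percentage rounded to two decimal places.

Ex-ante: (1 + 0.0787)/(1 + 0.0196) − 1 = 5.7964%
Ex-post: (1 + 0.0787)/(1 − 0.0094) − 1 = 8.8936%
Difference (ex-post − ex-ante) = 3.0972% → 3.10%.

3.10%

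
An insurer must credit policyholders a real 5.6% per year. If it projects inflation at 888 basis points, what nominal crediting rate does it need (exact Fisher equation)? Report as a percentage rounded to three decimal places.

(1 + i) = (1 + r)(1 + π) = 1.05600 × 1.08880 = 1.1497728
i = 1.1497728 − 1, so the required nominal rate is 14.977%.

14.977%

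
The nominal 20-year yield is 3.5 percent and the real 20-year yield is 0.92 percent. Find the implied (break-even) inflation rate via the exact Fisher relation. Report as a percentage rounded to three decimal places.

2.556%

(1 + π) = (1 + i)/(1 + r) = 1.03500 / 1.00920 = 1.0255648
Break-even inflation = 1.0255648 − 1 → 2.556%.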